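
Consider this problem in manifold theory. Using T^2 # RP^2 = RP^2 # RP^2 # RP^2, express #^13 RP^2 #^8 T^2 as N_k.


Since a >= 1, the sum is non-orientable; each T^2 can be replaced by RP^2 # RP^2 (since T^2#RP^2 = 3RP^2).
Total crosscaps k = 13 + 2*8 = 29.
Check via chi: chi = 13*1 + 8*0 - (13+8-1)*2 = -27 = 2 - k = -27. Consistent.

29


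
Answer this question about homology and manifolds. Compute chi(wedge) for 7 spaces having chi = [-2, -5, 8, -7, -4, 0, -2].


chi(A v B) = chi(A) + chi(B) - 1 (one point identified).
For 7 spaces: chi = (sum chi_i) - (7 - 1).
sum = -12; chi = -12 - 6 = -18

-18


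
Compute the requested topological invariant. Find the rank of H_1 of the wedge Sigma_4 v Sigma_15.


For a wedge: H_1(A v B) = H_1(A) + H_1(B).
b_1(Sigma_4) = 8, b_1(Sigma_15) = 30.
b_1 = 8 + 30 = 38

38


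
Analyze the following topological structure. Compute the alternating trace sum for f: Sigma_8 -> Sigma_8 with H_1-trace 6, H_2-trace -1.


L(f) = tr(f_0*) - tr(f_1*) + tr(f_2*).
= 1 - (6) + (-1)
= -6

-6


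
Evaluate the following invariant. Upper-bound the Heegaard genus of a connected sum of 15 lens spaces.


Heegaard genus satisfies g(A#B) <= g(A) + g(B).
Each lens space has g = 1.
Upper bound: 15 * 1 = 15

15


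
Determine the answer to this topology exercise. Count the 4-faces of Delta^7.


Delta^7 has 7+1 vertices. A 4-face is a choice of 4+1 vertices.
f_4 = C(7+1, 4+1) = C(8,5) = 56

56


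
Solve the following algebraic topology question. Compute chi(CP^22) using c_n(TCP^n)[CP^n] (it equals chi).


For any closed oriented manifold, <e(TM),[M]> = chi(M).
chi(CP^22) = 22+1 = 23

23


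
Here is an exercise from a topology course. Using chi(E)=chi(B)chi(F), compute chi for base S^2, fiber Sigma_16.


chi(S^2) = 2 (n even), chi(Sigma_16) = 2 - 2*16 = -30.
chi(E) = 2 * (-30) = -60

-60


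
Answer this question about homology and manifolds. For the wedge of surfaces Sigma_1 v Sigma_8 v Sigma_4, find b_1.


For a wedge X v Y: reduced H_k(X v Y) = H_k(X) + H_k(Y).
Each Sigma_g contributes b_1 = 2g.
b_1 = 2 + 16 + 8 = 26

26


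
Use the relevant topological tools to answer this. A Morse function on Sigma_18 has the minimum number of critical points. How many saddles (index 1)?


A perfect Morse function has m_k = b_k.
For Sigma_18: b_0=1, b_1=2g=36, b_2=1.
Saddles m_1 = 2g = 36

36


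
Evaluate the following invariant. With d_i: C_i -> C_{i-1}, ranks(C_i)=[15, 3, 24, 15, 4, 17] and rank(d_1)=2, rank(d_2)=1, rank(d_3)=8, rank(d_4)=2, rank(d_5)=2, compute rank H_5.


rank H_k = rank(ker d_k) - rank(im d_{k+1}).
rank(ker d_5) = rank(C_5) - rank(d_5) = 17 - 2 = 15.
rank(im d_{5+1}) = 0.
rank H_5 = 15 - 0 = 15

15


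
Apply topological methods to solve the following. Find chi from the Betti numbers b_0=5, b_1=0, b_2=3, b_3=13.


chi = sum_k (-1)^k b_k.
= (5) + (0) + (3) + (-13)
= -5

-5


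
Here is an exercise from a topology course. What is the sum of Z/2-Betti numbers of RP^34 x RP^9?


dim H^*(RP^n; Z/2) = n+1 (one Z/2 in each degree 0..n).
Total Betti number is multiplicative.
Total = (34+1) * (9+1) = 35 * 10 = 350

350


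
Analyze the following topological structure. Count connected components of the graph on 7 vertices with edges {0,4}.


Run DFS/union-find over 7 vertices.
V = 7, E = 1.
Number of components = 6

6


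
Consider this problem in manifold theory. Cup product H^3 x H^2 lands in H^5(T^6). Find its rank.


Cup product: H^p x H^q -> H^{p+q}; here p+q = 3+2 = 5.
rank H^k(T^n) = C(n,k).
C(6,5) = 6

6


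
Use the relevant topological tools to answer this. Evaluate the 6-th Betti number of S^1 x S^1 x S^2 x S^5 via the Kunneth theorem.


Each S^d has Poincare polynomial 1 + t^d.
The product S^1 x S^1 x S^2 x S^5 has Poincare polynomial prod(1+t^d_i).
Expanding: b_0=1, b_1=2, b_2=2, b_3=2, b_4=1, b_5=1, b_6=2, b_7=2, b_8=2, b_9=1.
b_6 = 2

2


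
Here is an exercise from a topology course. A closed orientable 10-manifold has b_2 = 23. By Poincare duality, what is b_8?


Poincare duality for closed orientable n-manifolds: b_k = b_{n-k}.
Here n = 10, so b_8 = b_2 = 23

23


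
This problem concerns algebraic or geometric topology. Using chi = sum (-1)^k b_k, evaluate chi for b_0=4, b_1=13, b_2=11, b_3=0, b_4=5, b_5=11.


chi = sum_k (-1)^k b_k.
= (4) + (-13) + (11) + (0) + (5) + (-11)
= -4

-4


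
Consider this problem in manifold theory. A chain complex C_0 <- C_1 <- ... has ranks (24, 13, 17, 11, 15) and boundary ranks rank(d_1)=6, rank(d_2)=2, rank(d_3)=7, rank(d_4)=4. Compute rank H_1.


rank H_k = rank(ker d_k) - rank(im d_{k+1}).
rank(ker d_1) = rank(C_1) - rank(d_1) = 13 - 6 = 7.
rank(im d_{1+1}) = 2.
rank H_1 = 7 - 2 = 5

5


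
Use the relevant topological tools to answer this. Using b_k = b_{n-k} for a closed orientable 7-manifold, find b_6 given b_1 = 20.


Poincare duality for closed orientable n-manifolds: b_k = b_{n-k}.
Here n = 7, so b_6 = b_1 = 20

20


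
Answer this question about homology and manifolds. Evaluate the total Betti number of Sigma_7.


For Sigma_7: b_0 = 1, b_1 = 2g = 14, b_2 = 1.
Total = 1 + 14 + 1 = 16

16


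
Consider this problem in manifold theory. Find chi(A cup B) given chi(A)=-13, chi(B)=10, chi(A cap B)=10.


chi(A cup B) = chi(A) + chi(B) - chi(A cap B)
= -13 + (10) - (10)
= -13

-13


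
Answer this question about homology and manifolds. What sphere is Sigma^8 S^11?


Each suspension raises dimension by 1: Sigma S^n = S^{n+1}.
Sigma^8 S^11 = S^{11+8} = S^19

19


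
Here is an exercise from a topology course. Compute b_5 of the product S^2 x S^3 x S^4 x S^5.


Each S^d has Poincare polynomial 1 + t^d.
The product S^2 x S^3 x S^4 x S^5 has Poincare polynomial prod(1+t^d_i).
Expanding: b_0=1, b_2=1, b_3=1, b_4=1, b_5=2, b_6=1, b_7=2, b_8=1, b_9=2, b_10=1, b_11=1, b_12=1, b_14=1.
b_5 = 2

2


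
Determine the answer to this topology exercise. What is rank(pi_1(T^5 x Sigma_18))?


pi_1(A x B) = pi_1(A) x pi_1(B); rank of abelianization = b_1.
b_1(T^5) = 5, b_1(Sigma_18) = 2*18 = 36.
b_1(product) = 5 + 36 = 41

41


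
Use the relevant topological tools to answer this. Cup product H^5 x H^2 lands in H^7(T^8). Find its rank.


Cup product: H^p x H^q -> H^{p+q}; here p+q = 5+2 = 7.
rank H^k(T^n) = C(n,k).
C(8,7) = 8

8


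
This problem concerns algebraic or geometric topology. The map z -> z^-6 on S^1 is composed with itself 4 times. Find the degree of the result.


deg(f) = -6. Degree is multiplicative: deg(f^4) = (deg f)^4.
deg(f^4) = (-6)^4 = 1296

1296


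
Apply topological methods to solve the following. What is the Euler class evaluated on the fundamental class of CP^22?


For any closed oriented manifold, <e(TM),[M]> = chi(M).
chi(CP^22) = 22+1 = 23

23


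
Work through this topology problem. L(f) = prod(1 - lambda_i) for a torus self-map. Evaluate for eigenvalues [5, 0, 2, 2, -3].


For a torus self-map: L(f) = det(I - A) where A acts on H_1.
L(f) = (1-5) * (1-0) * (1-2) * (1-2) * (1--3) = -4 * 1 * -1 * -1 * 4 = -16

-16


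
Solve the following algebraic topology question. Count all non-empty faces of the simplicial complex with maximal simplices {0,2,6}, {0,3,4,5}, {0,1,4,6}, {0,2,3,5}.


Each maximal simplex on m vertices has 2^m - 1 nonempty faces.
Take the union (dedupe shared faces).
Total distinct faces = 37

37


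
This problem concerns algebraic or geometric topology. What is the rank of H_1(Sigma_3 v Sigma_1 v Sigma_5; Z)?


For a wedge X v Y: reduced H_k(X v Y) = H_k(X) + H_k(Y).
Each Sigma_g contributes b_1 = 2g.
b_1 = 6 + 2 + 10 = 18

18


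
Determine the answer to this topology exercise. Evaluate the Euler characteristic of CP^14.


CP^14 has one cell in each even dimension 0, 2, ..., 2*14 (14+1 cells total).
All cells are even-dimensional, so chi = number of cells.
chi = 14 + 1 = 15

15


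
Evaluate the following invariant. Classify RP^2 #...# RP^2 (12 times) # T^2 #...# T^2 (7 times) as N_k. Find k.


Since a >= 1, the sum is non-orientable; each T^2 can be replaced by RP^2 # RP^2 (since T^2#RP^2 = 3RP^2).
Total crosscaps k = 12 + 2*7 = 26.
Check via chi: chi = 12*1 + 7*0 - (12+7-1)*2 = -24 = 2 - k = -24. Consistent.

26


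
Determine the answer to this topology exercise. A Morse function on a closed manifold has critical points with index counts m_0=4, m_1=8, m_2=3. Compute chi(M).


Morse theory: chi(M) = sum_k (-1)^k m_k where m_k = #(index-k critical points).
= (4) + (-8) + (3) = -1

-1


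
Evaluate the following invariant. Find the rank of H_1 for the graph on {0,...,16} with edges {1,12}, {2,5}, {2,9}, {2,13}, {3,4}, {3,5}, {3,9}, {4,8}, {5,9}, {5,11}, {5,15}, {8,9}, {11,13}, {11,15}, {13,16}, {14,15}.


b_1 = E - V + (number of components).
E = 16, V = 17, components = 6.
b_1 = 16 - 17 + 6 = 5

5


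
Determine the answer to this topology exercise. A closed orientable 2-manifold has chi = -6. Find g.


chi = 2 - 2g for closed orientable surfaces.
-6 = 2 - 2g
2g = 2 - (-6) = 8
g = 4

4


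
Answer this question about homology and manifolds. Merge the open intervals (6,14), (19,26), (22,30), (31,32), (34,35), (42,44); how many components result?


Sort and merge overlapping open intervals.
Merged: (6,14), (19,30), (31,32), (34,35), (42,44).
Number of components = 5

5


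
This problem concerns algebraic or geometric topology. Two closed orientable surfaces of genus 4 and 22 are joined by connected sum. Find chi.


chi(Sigma_4) = 2 - 2*4 = -6
chi(Sigma_22) = 2 - 2*22 = -42
For surfaces: chi(A#B) = chi(A) + chi(B) - 2.
chi = -6 + -42 - 2 = -50

-50


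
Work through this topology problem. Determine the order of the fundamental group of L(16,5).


pi_1(L(p,q)) = Z/pZ for any q coprime to p.
|pi_1(L(16,5))| = 16

16


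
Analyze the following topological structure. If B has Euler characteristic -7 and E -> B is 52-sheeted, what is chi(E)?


For a finite covering: chi(E) = (number of sheets) * chi(B).
chi(E) = 52 * (-7) = -364

-364


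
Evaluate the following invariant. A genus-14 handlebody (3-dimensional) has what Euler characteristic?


A genus-g handlebody deformation retracts to a wedge of g circles.
chi(vee_g S^1) = 1 - g.
chi(H_14) = 1 - 14 = -13

-13


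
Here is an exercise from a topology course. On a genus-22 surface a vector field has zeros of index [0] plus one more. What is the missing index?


Poincare-Hopf: sum of indices = chi(M).
chi(Sigma_22) = 2 - 2*22 = -42.
Sum of known indices = 0.
x = chi - (sum known) = -42 - (0) = -42

-42


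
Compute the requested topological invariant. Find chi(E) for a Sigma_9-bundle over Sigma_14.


For a fiber bundle F -> E -> B (with CW structure): chi(E) = chi(B) * chi(F).
chi(Sigma_14) = -26, chi(Sigma_9) = -16.
chi(E) = (-26) * (-16) = 416

416


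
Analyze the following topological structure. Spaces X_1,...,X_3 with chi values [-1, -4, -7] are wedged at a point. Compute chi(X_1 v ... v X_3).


chi(A v B) = chi(A) + chi(B) - 1 (one point identified).
For 3 spaces: chi = (sum chi_i) - (3 - 1).
sum = -12; chi = -12 - 2 = -14

-14


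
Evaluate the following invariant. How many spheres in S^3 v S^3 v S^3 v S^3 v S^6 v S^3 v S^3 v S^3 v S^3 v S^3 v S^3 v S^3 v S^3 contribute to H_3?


For a wedge of spheres, H_k (k>0) is free on one generator per sphere of dimension k.
Spheres of dimension 3: count = 12.
b_3 = 12

12


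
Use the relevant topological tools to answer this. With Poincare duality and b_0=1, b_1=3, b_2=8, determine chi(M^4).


By Poincare duality b_k = b_{4-k}, so full Betti numbers: b_0=1, b_1=3, b_2=8, b_3=3, b_4=1.
chi = sum (-1)^k b_k = 4

4


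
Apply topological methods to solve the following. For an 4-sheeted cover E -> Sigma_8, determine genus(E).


For an n-sheeted cover: chi(E) = n * chi(B).
chi(Sigma_8) = 2 - 2*8 = -14.
chi(E) = 4 * (-14) = -56.
genus(E) = (2 - chi(E))/2 = (2 - (-56))/2 = 58/2 = 29

29


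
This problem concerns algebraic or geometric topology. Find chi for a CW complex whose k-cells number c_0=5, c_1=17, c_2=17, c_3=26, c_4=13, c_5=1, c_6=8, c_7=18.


chi = sum_k (-1)^k c_k.
= (-1)^0*5 + (-1)^1*17 + (-1)^2*17 + (-1)^3*26 + (-1)^4*13 + (-1)^5*1 + (-1)^6*8 + (-1)^7*18
= (5) + (-17) + (17) + (-26) + (13) + (-1) + (8) + (-18)
= -19

-19


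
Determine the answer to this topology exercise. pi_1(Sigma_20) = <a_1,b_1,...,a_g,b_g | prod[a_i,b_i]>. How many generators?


Standard presentation: pi_1(Sigma_g) = <a_1,b_1,...,a_g,b_g | [a_1,b_1]...[a_g,b_g] = 1>.
Number of generators = 2g = 2*20 = 40

40


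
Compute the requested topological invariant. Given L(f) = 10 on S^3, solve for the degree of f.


L(f) = 1 + (-1)^3 deg(f) on S^3.
10 = 1 + (-1)^3 * deg(f)
(-1)^3 * deg(f) = 9
deg(f) = -9

-9


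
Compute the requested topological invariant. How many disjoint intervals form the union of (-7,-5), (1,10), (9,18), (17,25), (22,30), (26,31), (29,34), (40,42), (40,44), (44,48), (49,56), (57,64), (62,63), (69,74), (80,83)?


Sort and merge overlapping open intervals.
Merged: (-7,-5), (1,34), (40,44), (44,48), (49,56), (57,64), (69,74), (80,83).
Number of components = 8

8


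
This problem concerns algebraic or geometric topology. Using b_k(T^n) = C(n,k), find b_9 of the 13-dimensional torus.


By the Kunneth formula, b_k(T^n) = C(n,k).
b_9(T^13) = C(13,9).
C(13,9) = 13!/(9!*4!) = 715

715


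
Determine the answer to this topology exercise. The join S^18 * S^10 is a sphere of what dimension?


Join of spheres: S^m * S^n = S^{m+n+1}.
dim = 18 + 10 + 1 = 29

29


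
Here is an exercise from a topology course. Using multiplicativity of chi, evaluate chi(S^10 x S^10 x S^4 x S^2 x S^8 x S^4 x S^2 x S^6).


chi is multiplicative: chi(X x Y) = chi(X) chi(Y).
Each even-dim sphere has chi = 2. There are 8 factors.
chi = 2^8 = 256

256


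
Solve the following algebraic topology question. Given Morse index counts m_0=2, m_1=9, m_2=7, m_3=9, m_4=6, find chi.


Morse theory: chi(M) = sum_k (-1)^k m_k where m_k = #(index-k critical points).
= (2) + (-9) + (7) + (-9) + (6) = -3

-3


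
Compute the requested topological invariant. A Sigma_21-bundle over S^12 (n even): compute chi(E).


chi(S^12) = 2 (n even), chi(Sigma_21) = 2 - 2*21 = -40.
chi(E) = 2 * (-40) = -80

-80


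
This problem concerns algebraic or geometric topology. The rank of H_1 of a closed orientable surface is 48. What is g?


For a closed orientable surface: b_1 = 2g.
48 = 2g
g = 48 / 2 = 24

24


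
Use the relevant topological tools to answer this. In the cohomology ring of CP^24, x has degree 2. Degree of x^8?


|x| = 2 in H^*(CP^n).
|x^8| = 8 * |x| = 8 * 2 = 16

16


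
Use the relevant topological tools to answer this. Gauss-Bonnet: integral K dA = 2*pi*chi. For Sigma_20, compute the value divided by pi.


Gauss-Bonnet: integral K dA = 2*pi*chi(M).
chi(Sigma_20) = 2 - 2*20 = -38.
(integral K dA)/pi = 2*chi = 2*(-38) = -76

-76


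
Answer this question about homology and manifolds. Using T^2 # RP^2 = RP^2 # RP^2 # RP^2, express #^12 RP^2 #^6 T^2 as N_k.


Since a >= 1, the sum is non-orientable; each T^2 can be replaced by RP^2 # RP^2 (since T^2#RP^2 = 3RP^2).
Total crosscaps k = 12 + 2*6 = 24.
Check via chi: chi = 12*1 + 6*0 - (12+6-1)*2 = -22 = 2 - k = -22. Consistent.

24


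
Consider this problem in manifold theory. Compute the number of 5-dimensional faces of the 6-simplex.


Delta^6 has 6+1 vertices. A 5-face is a choice of 5+1 vertices.
f_5 = C(6+1, 5+1) = C(7,6) = 7

7


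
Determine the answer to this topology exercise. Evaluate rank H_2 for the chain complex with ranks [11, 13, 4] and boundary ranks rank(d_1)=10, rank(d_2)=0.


rank H_k = rank(ker d_k) - rank(im d_{k+1}).
rank(ker d_2) = rank(C_2) - rank(d_2) = 4 - 0 = 4.
rank(im d_{2+1}) = 0.
rank H_2 = 4 - 0 = 4

4


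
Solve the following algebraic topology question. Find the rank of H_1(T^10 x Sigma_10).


pi_1(A x B) = pi_1(A) x pi_1(B); rank of abelianization = b_1.
b_1(T^10) = 10, b_1(Sigma_10) = 2*10 = 20.
b_1(product) = 10 + 20 = 30

30


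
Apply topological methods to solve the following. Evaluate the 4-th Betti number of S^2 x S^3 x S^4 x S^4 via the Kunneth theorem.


Each S^d has Poincare polynomial 1 + t^d.
The product S^2 x S^3 x S^4 x S^4 has Poincare polynomial prod(1+t^d_i).
Expanding: b_0=1, b_2=1, b_3=1, b_4=2, b_5=1, b_6=2, b_7=2, b_8=1, b_9=2, b_10=1, b_11=1, b_13=1.
b_4 = 2

2


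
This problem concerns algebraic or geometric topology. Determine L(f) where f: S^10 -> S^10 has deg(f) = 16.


On S^10: L(f) = tr(f_0*) + (-1)^10 tr(f_10*) = 1 + (-1)^10 * deg(f).
L(f) = 1 + (-1)^10 * 16 = 1 + 16 = 17

17


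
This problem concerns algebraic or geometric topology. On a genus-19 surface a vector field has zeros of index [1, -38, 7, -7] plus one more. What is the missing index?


Poincare-Hopf: sum of indices = chi(M).
chi(Sigma_19) = 2 - 2*19 = -36.
Sum of known indices = -37.
x = chi - (sum known) = -36 - (-37) = 1

1


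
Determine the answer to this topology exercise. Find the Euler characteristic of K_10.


K_10: V = 10, E = C(10,2) = 45.
chi = V - E = 10 - 45 = -35

-35


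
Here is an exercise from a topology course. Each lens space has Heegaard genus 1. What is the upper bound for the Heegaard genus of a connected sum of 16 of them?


Heegaard genus satisfies g(A#B) <= g(A) + g(B).
Each lens space has g = 1.
Upper bound: 16 * 1 = 16

16


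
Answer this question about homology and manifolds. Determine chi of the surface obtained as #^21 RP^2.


For a non-orientable closed surface with k crosscaps: chi = 2 - k.
Here k = 21.
chi = 2 - 21 = -19

-19


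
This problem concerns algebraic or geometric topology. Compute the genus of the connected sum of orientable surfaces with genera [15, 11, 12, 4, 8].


Genus is additive under connected sum of orientable surfaces.
g = 15 + 11 + 12 + 4 + 8 = 50

50


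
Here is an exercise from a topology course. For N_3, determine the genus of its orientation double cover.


chi(N_3) = 2 - 3 = -1.
Double cover: chi(Sigma_g) = 2 * chi(N_3) = 2*(-1) = -2.
2 - 2g = -2, so g = (2 - (-2))/2 = 4/2 = 2

2


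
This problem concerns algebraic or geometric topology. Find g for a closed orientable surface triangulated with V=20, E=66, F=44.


chi = V - E + F = 20 - 66 + 44 = -2
For orientable closed surface: chi = 2 - 2g, so g = (2 - chi)/2.
g = (2 - (-2)) / 2 = 4 / 2 = 2

2


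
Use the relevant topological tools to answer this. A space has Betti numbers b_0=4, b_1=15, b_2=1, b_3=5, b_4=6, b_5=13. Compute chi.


chi = sum_k (-1)^k b_k.
= (4) + (-15) + (1) + (-5) + (6) + (-13)
= -22

-22


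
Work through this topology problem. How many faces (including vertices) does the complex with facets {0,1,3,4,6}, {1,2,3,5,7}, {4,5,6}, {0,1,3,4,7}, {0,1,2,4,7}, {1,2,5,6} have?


Each maximal simplex on m vertices has 2^m - 1 nonempty faces.
Take the union (dedupe shared faces).
Total distinct faces = 91

91


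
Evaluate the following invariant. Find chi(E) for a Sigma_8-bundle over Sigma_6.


For a fiber bundle F -> E -> B (with CW structure): chi(E) = chi(B) * chi(F).
chi(Sigma_6) = -10, chi(Sigma_8) = -14.
chi(E) = (-10) * (-14) = 140

140


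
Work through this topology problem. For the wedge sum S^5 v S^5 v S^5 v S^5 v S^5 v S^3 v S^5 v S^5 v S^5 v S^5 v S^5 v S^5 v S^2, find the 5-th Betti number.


For a wedge of spheres, H_k (k>0) is free on one generator per sphere of dimension k.
Spheres of dimension 5: count = 11.
b_5 = 11

11


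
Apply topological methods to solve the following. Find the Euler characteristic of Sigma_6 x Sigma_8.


chi(Sigma_6) = 2 - 2*6 = -10
chi(Sigma_8) = 2 - 2*8 = -14
chi(product) = (-10) * (-14) = 140

140


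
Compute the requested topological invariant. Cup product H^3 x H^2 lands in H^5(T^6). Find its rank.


Cup product: H^p x H^q -> H^{p+q}; here p+q = 3+2 = 5.
rank H^k(T^n) = C(n,k).
C(6,5) = 6

6


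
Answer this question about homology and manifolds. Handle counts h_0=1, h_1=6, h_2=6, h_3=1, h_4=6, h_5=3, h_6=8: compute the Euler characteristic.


Handles of index k contribute (-1)^k to chi (same as CW cells).
chi = (1) + (-6) + (6) + (-1) + (6) + (-3) + (8) = 11

11


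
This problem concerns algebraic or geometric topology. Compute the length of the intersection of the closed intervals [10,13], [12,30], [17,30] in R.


Intersection = [max(a_i), min(b_i)] = [17, 13].
Since 17 > 13, the intersection is empty.
Length = 0

0


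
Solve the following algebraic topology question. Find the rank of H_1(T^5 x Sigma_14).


pi_1(A x B) = pi_1(A) x pi_1(B); rank of abelianization = b_1.
b_1(T^5) = 5, b_1(Sigma_14) = 2*14 = 28.
b_1(product) = 5 + 28 = 33

33


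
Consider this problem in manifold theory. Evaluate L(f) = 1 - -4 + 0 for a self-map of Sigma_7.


L(f) = tr(f_0*) - tr(f_1*) + tr(f_2*).
= 1 - (-4) + (0)
= 5

5


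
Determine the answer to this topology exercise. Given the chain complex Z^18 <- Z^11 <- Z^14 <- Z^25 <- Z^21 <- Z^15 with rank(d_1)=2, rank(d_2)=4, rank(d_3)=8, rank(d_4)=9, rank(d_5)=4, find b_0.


rank H_k = rank(ker d_k) - rank(im d_{k+1}).
rank(ker d_0) = rank(C_0) - rank(d_0) = 18 - 0 = 18.
rank(im d_{0+1}) = 2.
rank H_0 = 18 - 2 = 16

16


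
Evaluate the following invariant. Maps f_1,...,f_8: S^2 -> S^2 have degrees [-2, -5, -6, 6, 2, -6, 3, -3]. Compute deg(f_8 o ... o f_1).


Degree is multiplicative: deg(composition) = product of degrees.
= (-2) * (-5) * (-6) * (6) * (2) * (-6) * (3) * (-3) = -38880

-38880


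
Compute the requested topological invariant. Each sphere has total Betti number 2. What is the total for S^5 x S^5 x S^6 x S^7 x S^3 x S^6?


Total Betti number is multiplicative under products.
Each S^d (d>=1) has total Betti number 2.
There are 6 sphere factors.
Total = 2^6 = 64

64


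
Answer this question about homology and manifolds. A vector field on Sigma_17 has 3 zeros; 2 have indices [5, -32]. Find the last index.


Poincare-Hopf: sum of indices = chi(M).
chi(Sigma_17) = 2 - 2*17 = -32.
Sum of known indices = -27.
x = chi - (sum known) = -32 - (-27) = -5

-5


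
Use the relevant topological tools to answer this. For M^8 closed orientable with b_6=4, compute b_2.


Poincare duality for closed orientable n-manifolds: b_k = b_{n-k}.
Here n = 8, so b_2 = b_6 = 4

4


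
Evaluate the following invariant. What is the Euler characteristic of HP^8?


HP^8 has one cell in each dimension 0, 4, ..., 4*8 (8+1 cells, all even-dim).
chi = 8 + 1 = 9

9


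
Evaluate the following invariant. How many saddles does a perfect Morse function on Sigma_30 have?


A perfect Morse function has m_k = b_k.
For Sigma_30: b_0=1, b_1=2g=60, b_2=1.
Saddles m_1 = 2g = 60

60


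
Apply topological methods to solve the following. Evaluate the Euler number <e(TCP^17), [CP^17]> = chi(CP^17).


For any closed oriented manifold, <e(TM),[M]> = chi(M).
chi(CP^17) = 17+1 = 18

18


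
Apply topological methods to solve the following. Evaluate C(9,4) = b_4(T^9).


By the Kunneth formula, b_k(T^n) = C(n,k).
b_4(T^9) = C(9,4).
C(9,4) = 9!/(4!*5!) = 126

126


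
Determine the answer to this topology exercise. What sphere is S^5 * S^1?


Join of spheres: S^m * S^n = S^{m+n+1}.
dim = 5 + 1 + 1 = 7

7


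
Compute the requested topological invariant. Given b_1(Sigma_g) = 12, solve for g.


For a closed orientable surface: b_1 = 2g.
12 = 2g
g = 12 / 2 = 6

6


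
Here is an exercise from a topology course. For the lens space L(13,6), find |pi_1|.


pi_1(L(p,q)) = Z/pZ for any q coprime to p.
|pi_1(L(13,6))| = 13

13


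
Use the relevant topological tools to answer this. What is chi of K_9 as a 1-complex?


K_9: V = 9, E = C(9,2) = 36.
chi = V - E = 9 - 36 = -27

-27


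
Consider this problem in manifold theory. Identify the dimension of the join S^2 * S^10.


Join of spheres: S^m * S^n = S^{m+n+1}.
dim = 2 + 10 + 1 = 13

13


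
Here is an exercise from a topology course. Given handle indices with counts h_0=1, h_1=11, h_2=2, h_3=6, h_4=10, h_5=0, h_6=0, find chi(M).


Handles of index k contribute (-1)^k to chi (same as CW cells).
chi = (1) + (-11) + (2) + (-6) + (10) + (0) + (0) = -4

-4


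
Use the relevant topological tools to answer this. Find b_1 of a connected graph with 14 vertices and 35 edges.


For a connected graph: rank(pi_1) = b_1 = E - V + 1 = 1 - chi.
chi = V - E = 14 - 35 = -21.
rank = 1 - (-21) = 35 - 14 + 1 = 22

22


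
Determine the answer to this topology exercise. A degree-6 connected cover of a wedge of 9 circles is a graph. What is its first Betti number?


Nielsen-Schreier: an index-n subgroup of F_r is free of rank 1 + n(r-1).
Equivalently: chi(cover) = n*chi(base); chi(vee_r S^1) = 1 - 9 = -8.
chi(E) = 6*(-8) = -48; rank = 1 - chi(E) = 1 - (-48) = 49.
rank = 1 + 6*(9-1) = 1 + 48 = 49

49


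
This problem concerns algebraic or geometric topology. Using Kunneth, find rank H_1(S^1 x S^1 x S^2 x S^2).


Each S^d has Poincare polynomial 1 + t^d.
The product S^1 x S^1 x S^2 x S^2 has Poincare polynomial prod(1+t^d_i).
Expanding: b_0=1, b_1=2, b_2=3, b_3=4, b_4=3, b_5=2, b_6=1.
b_1 = 2

2


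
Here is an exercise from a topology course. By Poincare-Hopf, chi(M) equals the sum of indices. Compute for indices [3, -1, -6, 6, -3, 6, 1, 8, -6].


Poincare-Hopf: chi(M) = sum of indices of zeros.
chi = (3) + (-1) + (-6) + (6) + (-3) + (6) + (1) + (8) + (-6) = 8

8


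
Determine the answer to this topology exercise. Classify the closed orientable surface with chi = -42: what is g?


chi = 2 - 2g for closed orientable surfaces.
-42 = 2 - 2g
2g = 2 - (-42) = 44
g = 22

22


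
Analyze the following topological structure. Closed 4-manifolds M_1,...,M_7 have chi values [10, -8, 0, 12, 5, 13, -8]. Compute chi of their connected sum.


For n-manifolds: chi(A#B) = chi(A) + chi(B) - chi(S^4).
chi(S^4) = 1 + (-1)^4 = 2.
chi(#) = (sum chi_i) - (7-1)*chi(S^4) = 24 - 6*2 = 12

12


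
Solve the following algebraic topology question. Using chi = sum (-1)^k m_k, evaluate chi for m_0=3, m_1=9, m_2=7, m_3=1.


Morse theory: chi(M) = sum_k (-1)^k m_k where m_k = #(index-k critical points).
= (3) + (-9) + (7) + (-1) = 0

0


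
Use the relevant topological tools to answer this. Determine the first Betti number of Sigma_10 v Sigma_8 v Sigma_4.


For a wedge X v Y: reduced H_k(X v Y) = H_k(X) + H_k(Y).
Each Sigma_g contributes b_1 = 2g.
b_1 = 20 + 16 + 8 = 44

44


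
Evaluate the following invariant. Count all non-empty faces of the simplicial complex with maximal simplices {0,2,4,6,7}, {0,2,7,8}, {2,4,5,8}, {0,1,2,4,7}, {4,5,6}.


Each maximal simplex on m vertices has 2^m - 1 nonempty faces.
Take the union (dedupe shared faces).
Total distinct faces = 67

67


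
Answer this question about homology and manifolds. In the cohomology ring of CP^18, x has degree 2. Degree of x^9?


|x| = 2 in H^*(CP^n).
|x^9| = 9 * |x| = 9 * 2 = 18

18


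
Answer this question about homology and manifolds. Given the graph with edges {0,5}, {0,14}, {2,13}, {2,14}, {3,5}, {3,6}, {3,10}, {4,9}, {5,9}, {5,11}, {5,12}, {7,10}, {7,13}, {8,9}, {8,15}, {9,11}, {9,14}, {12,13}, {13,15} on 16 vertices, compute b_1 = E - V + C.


b_1 = E - V + (number of components).
E = 19, V = 16, components = 2.
b_1 = 19 - 16 + 2 = 5

5


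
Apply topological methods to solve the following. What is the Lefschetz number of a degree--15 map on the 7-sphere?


On S^7: L(f) = tr(f_0*) + (-1)^7 tr(f_7*) = 1 + (-1)^7 * deg(f).
L(f) = 1 + (-1)^7 * -15 = 1 + 15 = 16

16


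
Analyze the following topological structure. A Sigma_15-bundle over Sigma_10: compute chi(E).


For a fiber bundle F -> E -> B (with CW structure): chi(E) = chi(B) * chi(F).
chi(Sigma_10) = -18, chi(Sigma_15) = -28.
chi(E) = (-18) * (-28) = 504

504


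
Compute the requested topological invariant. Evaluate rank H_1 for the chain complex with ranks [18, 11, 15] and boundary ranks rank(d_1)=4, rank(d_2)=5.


rank H_k = rank(ker d_k) - rank(im d_{k+1}).
rank(ker d_1) = rank(C_1) - rank(d_1) = 11 - 4 = 7.
rank(im d_{1+1}) = 5.
rank H_1 = 7 - 5 = 2

2


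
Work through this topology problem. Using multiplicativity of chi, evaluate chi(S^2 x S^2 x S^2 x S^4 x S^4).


chi is multiplicative: chi(X x Y) = chi(X) chi(Y).
Each even-dim sphere has chi = 2. There are 5 factors.
chi = 2^5 = 32

32


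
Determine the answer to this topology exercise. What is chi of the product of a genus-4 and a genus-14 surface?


chi(Sigma_4) = 2 - 2*4 = -6
chi(Sigma_14) = 2 - 2*14 = -26
chi(product) = (-6) * (-26) = 156

156


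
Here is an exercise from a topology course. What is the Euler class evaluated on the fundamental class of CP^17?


For any closed oriented manifold, <e(TM),[M]> = chi(M).
chi(CP^17) = 17+1 = 18

18


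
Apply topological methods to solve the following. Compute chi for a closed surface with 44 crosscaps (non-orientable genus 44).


For a non-orientable closed surface with k crosscaps: chi = 2 - k.
Here k = 44.
chi = 2 - 44 = -42

-42


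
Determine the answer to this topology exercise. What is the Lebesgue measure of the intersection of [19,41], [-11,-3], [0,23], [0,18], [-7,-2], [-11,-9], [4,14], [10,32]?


Intersection = [max(a_i), min(b_i)] = [19, -9].
Since 19 > -9, the intersection is empty.
Length = 0

0


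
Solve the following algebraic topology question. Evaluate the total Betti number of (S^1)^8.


b_k(T^8) = C(8,k), so the sum over k is sum_k C(8,k) = 2^8.
Total = 2^8 = 256

256


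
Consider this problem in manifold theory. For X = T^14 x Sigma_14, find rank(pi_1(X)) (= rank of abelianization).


pi_1(A x B) = pi_1(A) x pi_1(B); rank of abelianization = b_1.
b_1(T^14) = 14, b_1(Sigma_14) = 2*14 = 28.
b_1(product) = 14 + 28 = 42

42


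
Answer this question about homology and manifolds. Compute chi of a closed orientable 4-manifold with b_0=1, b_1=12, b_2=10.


By Poincare duality b_k = b_{4-k}, so full Betti numbers: b_0=1, b_1=12, b_2=10, b_3=12, b_4=1.
chi = sum (-1)^k b_k = -12

-12


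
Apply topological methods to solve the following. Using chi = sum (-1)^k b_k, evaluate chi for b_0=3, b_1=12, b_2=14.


chi = sum_k (-1)^k b_k.
= (3) + (-12) + (14)
= 5

5


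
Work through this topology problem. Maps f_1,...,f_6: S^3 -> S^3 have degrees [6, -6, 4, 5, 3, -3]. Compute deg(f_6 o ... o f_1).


Degree is multiplicative: deg(composition) = product of degrees.
= (6) * (-6) * (4) * (5) * (3) * (-3) = 6480

6480


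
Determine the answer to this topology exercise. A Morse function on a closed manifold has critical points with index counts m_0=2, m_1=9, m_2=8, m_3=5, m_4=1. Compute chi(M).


Morse theory: chi(M) = sum_k (-1)^k m_k where m_k = #(index-k critical points).
= (2) + (-9) + (8) + (-5) + (1) = -3

-3


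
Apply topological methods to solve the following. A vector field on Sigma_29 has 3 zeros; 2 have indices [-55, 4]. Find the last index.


Poincare-Hopf: sum of indices = chi(M).
chi(Sigma_29) = 2 - 2*29 = -56.
Sum of known indices = -51.
x = chi - (sum known) = -56 - (-51) = -5

-5


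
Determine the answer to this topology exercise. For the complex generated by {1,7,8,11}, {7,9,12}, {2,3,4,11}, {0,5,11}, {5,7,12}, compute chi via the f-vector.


Enumerate all faces; f-vector: f_0=11, f_1=20, f_2=11, f_3=2.
chi = sum (-1)^k f_k = 0

0


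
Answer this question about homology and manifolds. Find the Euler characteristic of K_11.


K_11: V = 11, E = C(11,2) = 55.
chi = V - E = 11 - 55 = -44

-44


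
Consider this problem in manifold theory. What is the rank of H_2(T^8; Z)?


By the Kunneth formula, b_k(T^n) = C(n,k).
b_2(T^8) = C(8,2).
C(8,2) = 8!/(2!*6!) = 28

28


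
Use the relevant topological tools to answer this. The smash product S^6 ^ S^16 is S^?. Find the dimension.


S^m ^ S^n = S^{m+n}.
k = 6 + 16 = 22

22


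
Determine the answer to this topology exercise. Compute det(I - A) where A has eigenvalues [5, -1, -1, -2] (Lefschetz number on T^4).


For a torus self-map: L(f) = det(I - A) where A acts on H_1.
L(f) = (1-5) * (1--1) * (1--1) * (1--2) = -4 * 2 * 2 * 3 = -48

-48


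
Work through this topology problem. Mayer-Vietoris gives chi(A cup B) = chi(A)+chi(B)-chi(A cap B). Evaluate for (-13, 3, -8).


chi(A cup B) = chi(A) + chi(B) - chi(A cap B)
= -13 + (3) - (-8)
= -2

-2


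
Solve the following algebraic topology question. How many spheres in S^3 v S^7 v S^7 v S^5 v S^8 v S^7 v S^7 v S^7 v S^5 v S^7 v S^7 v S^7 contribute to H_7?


For a wedge of spheres, H_k (k>0) is free on one generator per sphere of dimension k.
Spheres of dimension 7: count = 8.
b_7 = 8

8


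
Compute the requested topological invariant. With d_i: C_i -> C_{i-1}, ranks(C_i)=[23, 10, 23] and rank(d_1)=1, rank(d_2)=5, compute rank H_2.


rank H_k = rank(ker d_k) - rank(im d_{k+1}).
rank(ker d_2) = rank(C_2) - rank(d_2) = 23 - 5 = 18.
rank(im d_{2+1}) = 0.
rank H_2 = 18 - 0 = 18

18


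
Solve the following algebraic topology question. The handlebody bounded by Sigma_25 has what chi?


A genus-g handlebody deformation retracts to a wedge of g circles.
chi(vee_g S^1) = 1 - g.
chi(H_25) = 1 - 25 = -24

-24


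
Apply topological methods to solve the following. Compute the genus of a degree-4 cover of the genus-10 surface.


For an n-sheeted cover: chi(E) = n * chi(B).
chi(Sigma_10) = 2 - 2*10 = -18.
chi(E) = 4 * (-18) = -72.
genus(E) = (2 - chi(E))/2 = (2 - (-72))/2 = 74/2 = 37

37


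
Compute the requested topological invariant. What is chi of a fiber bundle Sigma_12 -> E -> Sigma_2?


For a fiber bundle F -> E -> B (with CW structure): chi(E) = chi(B) * chi(F).
chi(Sigma_2) = -2, chi(Sigma_12) = -22.
chi(E) = (-2) * (-22) = 44

44


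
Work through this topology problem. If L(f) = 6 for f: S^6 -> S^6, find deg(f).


L(f) = 1 + (-1)^6 deg(f) on S^6.
6 = 1 + (-1)^6 * deg(f)
(-1)^6 * deg(f) = 5
deg(f) = 5

5


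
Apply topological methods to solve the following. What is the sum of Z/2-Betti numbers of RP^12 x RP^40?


dim H^*(RP^n; Z/2) = n+1 (one Z/2 in each degree 0..n).
Total Betti number is multiplicative.
Total = (12+1) * (40+1) = 13 * 41 = 533

533


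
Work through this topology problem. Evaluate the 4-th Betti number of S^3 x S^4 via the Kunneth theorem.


Each S^d has Poincare polynomial 1 + t^d.
The product S^3 x S^4 has Poincare polynomial prod(1+t^d_i).
Expanding: b_0=1, b_3=1, b_4=1, b_7=1.
b_4 = 1

1


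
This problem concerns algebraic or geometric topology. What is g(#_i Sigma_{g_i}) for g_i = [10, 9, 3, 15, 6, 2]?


Genus is additive under connected sum of orientable surfaces.
g = 10 + 9 + 3 + 15 + 6 + 2 = 45

45


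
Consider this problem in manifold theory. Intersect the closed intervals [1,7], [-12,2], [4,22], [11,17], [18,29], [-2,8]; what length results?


Intersection = [max(a_i), min(b_i)] = [18, 2].
Since 18 > 2, the intersection is empty.
Length = 0

0


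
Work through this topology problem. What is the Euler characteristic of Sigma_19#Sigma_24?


chi(Sigma_19) = 2 - 2*19 = -36
chi(Sigma_24) = 2 - 2*24 = -46
For surfaces: chi(A#B) = chi(A) + chi(B) - 2.
chi = -36 + -46 - 2 = -84

-84


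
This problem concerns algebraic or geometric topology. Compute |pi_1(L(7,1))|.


pi_1(L(p,q)) = Z/pZ for any q coprime to p.
|pi_1(L(7,1))| = 7

7


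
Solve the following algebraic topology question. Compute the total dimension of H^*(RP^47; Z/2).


H^k(RP^47; Z/2) = Z/2 for each 0 <= k <= 47.
Total dimension = 47 + 1 = 48

48


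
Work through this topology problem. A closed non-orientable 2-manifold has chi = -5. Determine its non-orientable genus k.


chi = 2 - k for closed non-orientable surfaces with k crosscaps.
-5 = 2 - k
k = 2 - (-5) = 7

7


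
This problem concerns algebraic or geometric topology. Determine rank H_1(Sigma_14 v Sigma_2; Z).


For a wedge: H_1(A v B) = H_1(A) + H_1(B).
b_1(Sigma_14) = 28, b_1(Sigma_2) = 4.
b_1 = 28 + 4 = 32

32


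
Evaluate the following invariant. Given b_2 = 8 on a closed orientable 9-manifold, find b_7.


Poincare duality for closed orientable n-manifolds: b_k = b_{n-k}.
Here n = 9, so b_7 = b_2 = 8

8


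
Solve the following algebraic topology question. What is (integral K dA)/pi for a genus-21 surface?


Gauss-Bonnet: integral K dA = 2*pi*chi(M).
chi(Sigma_21) = 2 - 2*21 = -40.
(integral K dA)/pi = 2*chi = 2*(-40) = -80

-80


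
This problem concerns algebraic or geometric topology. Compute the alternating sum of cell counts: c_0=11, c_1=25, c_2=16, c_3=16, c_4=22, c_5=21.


chi = sum_k (-1)^k c_k.
= (-1)^0*11 + (-1)^1*25 + (-1)^2*16 + (-1)^3*16 + (-1)^4*22 + (-1)^5*21
= (11) + (-25) + (16) + (-16) + (22) + (-21)
= -13

-13


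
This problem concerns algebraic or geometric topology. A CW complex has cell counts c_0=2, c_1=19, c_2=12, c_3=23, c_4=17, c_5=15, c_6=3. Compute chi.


chi = sum_k (-1)^k c_k.
= (-1)^0*2 + (-1)^1*19 + (-1)^2*12 + (-1)^3*23 + (-1)^4*17 + (-1)^5*15 + (-1)^6*3
= (2) + (-19) + (12) + (-23) + (17) + (-15) + (3)
= -23

-23


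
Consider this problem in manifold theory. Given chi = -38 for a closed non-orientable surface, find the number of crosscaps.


chi = 2 - k for closed non-orientable surfaces with k crosscaps.
-38 = 2 - k
k = 2 - (-38) = 40

40


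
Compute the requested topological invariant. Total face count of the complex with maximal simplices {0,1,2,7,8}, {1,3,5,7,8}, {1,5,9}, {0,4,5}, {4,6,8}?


Each maximal simplex on m vertices has 2^m - 1 nonempty faces.
Take the union (dedupe shared faces).
Total distinct faces = 69

69


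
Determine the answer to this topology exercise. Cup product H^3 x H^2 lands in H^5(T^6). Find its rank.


Cup product: H^p x H^q -> H^{p+q}; here p+q = 3+2 = 5.
rank H^k(T^n) = C(n,k).
C(6,5) = 6

6


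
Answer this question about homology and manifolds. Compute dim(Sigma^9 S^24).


Each suspension raises dimension by 1: Sigma S^n = S^{n+1}.
Sigma^9 S^24 = S^{24+9} = S^33

33


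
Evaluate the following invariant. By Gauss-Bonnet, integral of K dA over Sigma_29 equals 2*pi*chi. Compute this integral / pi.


Gauss-Bonnet: integral K dA = 2*pi*chi(M).
chi(Sigma_29) = 2 - 2*29 = -56.
(integral K dA)/pi = 2*chi = 2*(-56) = -112

-112


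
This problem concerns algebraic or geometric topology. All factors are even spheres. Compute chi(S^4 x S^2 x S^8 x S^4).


chi is multiplicative: chi(X x Y) = chi(X) chi(Y).
Each even-dim sphere has chi = 2. There are 4 factors.
chi = 2^4 = 16

16


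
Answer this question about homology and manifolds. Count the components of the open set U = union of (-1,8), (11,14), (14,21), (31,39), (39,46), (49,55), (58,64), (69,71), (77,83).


Sort and merge overlapping open intervals.
Merged: (-1,8), (11,14), (14,21), (31,39), (39,46), (49,55), (58,64), (69,71), (77,83).
Number of components = 9

9


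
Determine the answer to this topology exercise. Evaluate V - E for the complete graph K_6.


K_6: V = 6, E = C(6,2) = 15.
chi = V - E = 6 - 15 = -9

-9


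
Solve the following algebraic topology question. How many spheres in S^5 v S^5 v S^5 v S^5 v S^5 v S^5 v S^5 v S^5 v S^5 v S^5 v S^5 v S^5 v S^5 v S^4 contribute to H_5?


For a wedge of spheres, H_k (k>0) is free on one generator per sphere of dimension k.
Spheres of dimension 5: count = 13.
b_5 = 13

13


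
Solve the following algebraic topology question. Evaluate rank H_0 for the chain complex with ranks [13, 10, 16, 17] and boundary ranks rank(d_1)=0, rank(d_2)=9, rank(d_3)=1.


rank H_k = rank(ker d_k) - rank(im d_{k+1}).
rank(ker d_0) = rank(C_0) - rank(d_0) = 13 - 0 = 13.
rank(im d_{0+1}) = 0.
rank H_0 = 13 - 0 = 13

13


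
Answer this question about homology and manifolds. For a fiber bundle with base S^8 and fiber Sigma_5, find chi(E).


chi(S^8) = 2 (n even), chi(Sigma_5) = 2 - 2*5 = -8.
chi(E) = 2 * (-8) = -16

-16
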